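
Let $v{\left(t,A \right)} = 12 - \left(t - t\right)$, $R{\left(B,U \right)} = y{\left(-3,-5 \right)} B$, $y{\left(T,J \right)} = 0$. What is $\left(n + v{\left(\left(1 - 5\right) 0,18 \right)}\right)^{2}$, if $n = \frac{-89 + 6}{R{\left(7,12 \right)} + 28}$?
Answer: $\frac{64009}{784} \approx 81.644$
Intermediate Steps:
$R{\left(B,U \right)} = 0$ ($R{\left(B,U \right)} = 0 B = 0$)
$n = - \frac{83}{28}$ ($n = \frac{-89 + 6}{0 + 28} = - \frac{83}{28} \approx -2.9643$)
$v{\left(t,A \right)} = 12$ ($v{\left(t,A \right)} = 12 - 0 = 12 + 0 = 12$)
$\left(n + v{\left(\left(1 - 5\right) 0,18 \right)}\right)^{2} = \left(- \frac{83}{28} + 12\right)^{2} = \left(\frac{253}{28}\right)^{2} = \frac{64009}{784}$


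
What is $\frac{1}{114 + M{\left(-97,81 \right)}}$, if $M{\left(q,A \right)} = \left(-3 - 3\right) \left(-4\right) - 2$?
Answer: $\frac{1}{136} \approx 0.0073529$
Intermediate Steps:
$M{\left(q,A \right)} = 22$ ($M{\left(q,A \right)} = \left(-3 - 3\right) \left(-4\right) - 2 = \left(-6\right) \left(-4\right) - 2 = 24 - 2 = 22$)
$\frac{1}{114 + M{\left(-97,81 \right)}} = \frac{1}{114 + 22} = \frac{1}{136}$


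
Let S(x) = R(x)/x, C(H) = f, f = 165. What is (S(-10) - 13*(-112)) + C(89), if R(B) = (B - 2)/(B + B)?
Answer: 81047/50 ≈ 1620.9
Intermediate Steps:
R(B) = (-2 + B)/(2*B) (R(B) = (-2 + B)/((2*B)) = (-2 + B)*(1/(2*B)) = (-2 + B)/(2*B))
C(H) = 165
S(x) = (-2 + x)/(2*x²) (S(x) = ((-2 + x)/(2*x))/x = (-2 + x)/(2*x²))
(S(-10) - 13*(-112)) + C(89) = ((½)*(-2 - 10)/(-10)² - 13*(-112)) + 165 = ((½)*(1/100)*(-12) + 1456) + 165 = (-3/50 + 1456) + 165 = 72797/50 + 165 = 81047/50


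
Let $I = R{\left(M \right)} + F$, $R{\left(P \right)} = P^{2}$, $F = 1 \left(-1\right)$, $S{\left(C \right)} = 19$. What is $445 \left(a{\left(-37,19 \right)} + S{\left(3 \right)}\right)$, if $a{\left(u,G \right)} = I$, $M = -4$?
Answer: $15130$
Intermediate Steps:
$F = -1$
$I = 15$ ($I = \left(-4\right)^{2} - 1 = 16 - 1 = 15$)
$a{\left(u,G \right)} = 15$
$445 \left(a{\left(-37,19 \right)} + S{\left(3 \right)}\right) = 445 \left(15 + 19\right) = 445 \cdot 34 = 15130$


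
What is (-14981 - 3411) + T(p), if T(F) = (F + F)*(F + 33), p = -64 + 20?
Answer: -17424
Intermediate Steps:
p = -44
T(F) = 2*F*(33 + F) (T(F) = (2*F)*(33 + F) = 2*F*(33 + F))
(-14981 - 3411) + T(p) = (-14981 - 3411) + 2*(-44)*(33 - 44) = -18392 + 2*(-44)*(-11) = -18392 + 968 = -17424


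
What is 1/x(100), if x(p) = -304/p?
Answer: -25/76 ≈ -0.32895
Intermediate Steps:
1/x(100) = 1/(-304/100) = 1/(-304*1/100) = 1/(-76/25) = -25/76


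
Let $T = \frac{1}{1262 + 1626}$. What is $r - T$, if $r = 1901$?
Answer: $\frac{5490087}{2888} \approx 1901.0$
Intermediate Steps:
$T = \frac{1}{2888} \approx 0.00034626$
$r - T = 1901 - \frac{1}{2888} = \frac{5490087}{2888}$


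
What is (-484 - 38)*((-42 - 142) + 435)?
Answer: -131022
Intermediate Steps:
(-484 - 38)*((-42 - 142) + 435) = -522*(-184 + 435) = -522*251 = -131022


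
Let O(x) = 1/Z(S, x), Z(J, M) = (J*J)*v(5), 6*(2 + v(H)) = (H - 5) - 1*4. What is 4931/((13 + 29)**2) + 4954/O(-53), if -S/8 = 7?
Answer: -73080134845/1764 ≈ -4.1429e+7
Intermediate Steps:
v(H) = -7/2 + H/6 (v(H) = -2 + ((H - 5) - 1*4)/6 = -2 + ((-5 + H) - 4)/6 = -2 + (-9 + H)/6 = -2 + (-3/2 + H/6) = -7/2 + H/6)
S = -56 (S = -8*7 = -56)
Z(J, M) = -8*J**2/3 (Z(J, M) = (J*J)*(-7/2 + (1/6)*5) = J**2*(-7/2 + 5/6) = J**2*(-8/3) = -8*J**2/3)
O(x) = -3/25088 (O(x) = 1/(-8/3*(-56)**2) = 1/(-8/3*3136) = 1/(-25088/3) = -3/25088)
4931/((13 + 29)**2) + 4954/O(-53) = 4931/((13 + 29)**2) + 4954/(-3/25088) = 4931/(42**2) + 4954*(-25088/3) = 4931/1764 - 124285952/3 = -73080134845/1764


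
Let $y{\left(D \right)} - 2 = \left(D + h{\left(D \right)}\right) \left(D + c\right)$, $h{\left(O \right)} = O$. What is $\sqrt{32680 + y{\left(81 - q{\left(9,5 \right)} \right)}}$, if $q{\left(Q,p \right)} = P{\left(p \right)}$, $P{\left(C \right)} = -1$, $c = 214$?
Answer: $\sqrt{81226} \approx 285.0$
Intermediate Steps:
$q{\left(Q,p \right)} = -1$
$y{\left(D \right)} = 2 + 2 D \left(214 + D\right)$ ($y{\left(D \right)} = 2 + \left(D + D\right) \left(D + 214\right) = 2 + 2 D \left(214 + D\right)$)
$\sqrt{32680 + y{\left(81 - q{\left(9,5 \right)} \right)}} = \sqrt{32680 + \left(2 + 2 \left(81 - -1\right)^{2} + 428 \left(81 - -1\right)\right)} = \sqrt{32680 + \left(2 + 2 \left(81 + 1\right)^{2} + 428 \left(81 + 1\right)\right)} = \sqrt{32680 + \left(2 + 2 \cdot 82^{2} + 428 \cdot 82\right)} = \sqrt{32680 + \left(2 + 2 \cdot 6724 + 35096\right)} = \sqrt{32680 + \left(2 + 13448 + 35096\right)} = \sqrt{32680 + 48546} = \sqrt{81226}$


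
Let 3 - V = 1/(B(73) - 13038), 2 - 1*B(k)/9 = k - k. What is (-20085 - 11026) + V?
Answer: -405026159/13020 ≈ -31108.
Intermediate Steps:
B(k) = 18 (B(k) = 18 - 9*(k - k) = 18 - 9*0 = 18 + 0 = 18)
V = 39061/13020 (V = 3 - 1/(18 - 13038) = 3 - 1/(-13020) = 3 - 1*(-1/13020) = 3 + 1/13020 = 39061/13020 ≈ 3.0001)
(-20085 - 11026) + V = (-20085 - 11026) + 39061/13020 = -31111 + 39061/13020 = -405026159/13020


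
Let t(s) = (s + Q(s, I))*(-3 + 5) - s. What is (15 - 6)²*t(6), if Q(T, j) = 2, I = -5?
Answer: 810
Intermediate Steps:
t(s) = 4 + s (t(s) = (s + 2)*(-3 + 5) - s = (2 + s)*2 - s = (4 + 2*s) - s = 4 + s)
(15 - 6)²*t(6) = (15 - 6)²*(4 + 6) = 9²*10 = 81*10 = 810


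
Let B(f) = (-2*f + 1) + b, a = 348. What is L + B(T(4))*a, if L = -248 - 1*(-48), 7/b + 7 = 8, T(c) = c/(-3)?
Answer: 3512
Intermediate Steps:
T(c) = -c/3 (T(c) = c*(-⅓) = -c/3)
b = 7 (b = 7/(-7 + 8) = 7/1 = 7*1 = 7)
L = -200 (L = -248 + 48 = -200)
B(f) = 8 - 2*f (B(f) = (-2*f + 1) + 7 = (1 - 2*f) + 7 = 8 - 2*f)
L + B(T(4))*a = -200 + (8 - (-2)*4/3)*348 = -200 + (8 - 2*(-4/3))*348 = -200 + (8 + 8/3)*348 = -200 + (32/3)*348 = -200 + 3712 = 3512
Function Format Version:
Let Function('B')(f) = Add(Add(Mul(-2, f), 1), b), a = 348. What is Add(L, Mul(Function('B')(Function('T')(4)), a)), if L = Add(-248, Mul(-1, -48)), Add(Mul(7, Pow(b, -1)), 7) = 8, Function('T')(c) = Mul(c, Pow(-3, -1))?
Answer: 3512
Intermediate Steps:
Function('T')(c) = Mul(Rational(-1, 3), c) (Function('T')(c) = Mul(c, Rational(-1, 3)) = Mul(Rational(-1, 3), c))
b = 7 (b = Mul(7, Pow(Add(-7, 8), -1)) = Mul(7, Pow(1, -1)) = Mul(7, 1) = 7)
L = -200 (L = Add(-248, 48) = -200)
Function('B')(f) = Add(8, Mul(-2, f)) (Function('B')(f) = Add(Add(Mul(-2, f), 1), 7) = Add(Add(1, Mul(-2, f)), 7) = Add(8, Mul(-2, f)))
Add(L, Mul(Function('B')(Function('T')(4)), a)) = Add(-200, Mul(Add(8, Mul(-2, Mul(Rational(-1, 3), 4))), 348)) = Add(-200, Mul(Add(8, Mul(-2, Rational(-4, 3))), 348)) = Add(-200, Mul(Add(8, Rational(8, 3)), 348)) = Add(-200, Mul(Rational(32, 3), 348)) = Add(-200, 3712) = 3512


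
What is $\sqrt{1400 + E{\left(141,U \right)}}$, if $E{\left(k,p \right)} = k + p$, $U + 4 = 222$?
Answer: $\sqrt{1759} \approx 41.94$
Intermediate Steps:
$U = 218$ ($U = -4 + 222 = 218$)
$\sqrt{1400 + E{\left(141,U \right)}} = \sqrt{1400 + \left(141 + 218\right)} = \sqrt{1400 + 359} = \sqrt{1759}$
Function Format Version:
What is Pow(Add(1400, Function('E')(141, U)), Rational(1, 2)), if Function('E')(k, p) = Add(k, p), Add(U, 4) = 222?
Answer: Pow(1759, Rational(1, 2)) ≈ 41.940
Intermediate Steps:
U = 218 (U = Add(-4, 222) = 218)
Pow(Add(1400, Function('E')(141, U)), Rational(1, 2)) = Pow(Add(1400, Add(141, 218)), Rational(1, 2)) = Pow(Add(1400, 359), Rational(1, 2)) = Pow(1759, Rational(1, 2))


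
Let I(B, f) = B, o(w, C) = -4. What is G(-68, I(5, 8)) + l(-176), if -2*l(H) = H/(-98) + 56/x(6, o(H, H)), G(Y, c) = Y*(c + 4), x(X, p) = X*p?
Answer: -179849/294 ≈ -611.73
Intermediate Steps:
G(Y, c) = Y*(4 + c)
l(H) = 7/6 + H/196 (l(H) = -(H/(-98) + 56/((6*(-4))))/2 = -(H*(-1/98) + 56/(-24))/2 = -(-H/98 + 56*(-1/24))/2 = -(-H/98 - 7/3)/2 = -(-7/3 - H/98)/2 = 7/6 + H/196)
G(-68, I(5, 8)) + l(-176) = -68*(4 + 5) + (7/6 + (1/196)*(-176)) = -68*9 + (7/6 - 44/49) = -612 + 79/294 = -179849/294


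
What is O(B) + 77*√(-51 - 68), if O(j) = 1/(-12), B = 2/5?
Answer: -1/12 + 77*I*√119 ≈ -0.083333 + 839.97*I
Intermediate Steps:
B = ⅖ (B = 2*(⅕) = ⅖ ≈ 0.40000)
O(j) = -1/12
O(B) + 77*√(-51 - 68) = -1/12 + 77*√(-51 - 68) = -1/12 + 77*√(-119) = -1/12 + 77*(I*√119) = -1/12 + 77*I*√119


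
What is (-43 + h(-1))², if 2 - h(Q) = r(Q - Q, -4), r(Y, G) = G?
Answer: 1369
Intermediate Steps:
h(Q) = 6 (h(Q) = 2 - 1*(-4) = 2 + 4 = 6)
(-43 + h(-1))² = (-43 + 6)² = (-37)² = 1369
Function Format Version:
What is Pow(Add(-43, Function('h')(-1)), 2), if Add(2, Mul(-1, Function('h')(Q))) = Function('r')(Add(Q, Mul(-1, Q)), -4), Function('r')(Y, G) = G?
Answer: 1369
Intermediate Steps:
Function('h')(Q) = 6 (Function('h')(Q) = Add(2, Mul(-1, -4)) = Add(2, 4) = 6)
Pow(Add(-43, Function('h')(-1)), 2) = Pow(Add(-43, 6), 2) = Pow(-37, 2) = 1369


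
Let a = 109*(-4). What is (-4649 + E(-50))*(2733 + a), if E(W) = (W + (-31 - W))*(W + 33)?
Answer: -9468234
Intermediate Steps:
a = -436
E(W) = -1023 - 31*W (E(W) = -31*(33 + W) = -1023 - 31*W)
(-4649 + E(-50))*(2733 + a) = (-4649 + (-1023 - 31*(-50)))*(2733 - 436) = (-4649 + (-1023 + 1550))*2297 = (-4649 + 527)*2297 = -4122*2297 = -9468234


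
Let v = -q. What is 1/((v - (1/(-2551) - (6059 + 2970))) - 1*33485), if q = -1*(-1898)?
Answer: -2551/67229053 ≈ -3.7945e-5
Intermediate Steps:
q = 1898
v = -1898 (v = -1*1898 = -1898)
1/((v - (1/(-2551) - (6059 + 2970))) - 1*33485) = 1/((-1898 - (1/(-2551) - (6059 + 2970))) - 1*33485) = 1/((-1898 - (-1/2551 - 1*9029)) - 33485) = 1/((-1898 - (-1/2551 - 9029)) - 33485) = 1/((-1898 - 1*(-23032980/2551)) - 33485) = 1/((-1898 + 23032980/2551) - 33485) = 1/(18191182/2551 - 33485) = 1/(-67229053/2551) = -2551/67229053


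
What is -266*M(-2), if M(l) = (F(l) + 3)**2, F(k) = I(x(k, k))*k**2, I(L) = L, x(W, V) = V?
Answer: -6650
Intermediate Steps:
F(k) = k**3 (F(k) = k*k**2 = k**3)
M(l) = (3 + l**3)**2 (M(l) = (l**3 + 3)**2 = (3 + l**3)**2)
-266*M(-2) = -266*(3 + (-2)**3)**2 = -266*(3 - 8)**2 = -266*(-5)**2 = -266*25 = -6650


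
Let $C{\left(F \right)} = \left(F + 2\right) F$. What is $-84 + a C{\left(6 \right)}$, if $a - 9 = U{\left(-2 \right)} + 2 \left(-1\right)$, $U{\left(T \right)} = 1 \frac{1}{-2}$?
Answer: $228$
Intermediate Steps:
$U{\left(T \right)} = - \frac{1}{2}$ ($U{\left(T \right)} = 1 \left(- \frac{1}{2}\right) = - \frac{1}{2}$)
$a = \frac{13}{2}$ ($a = 9 + \left(- \frac{1}{2} + 2 \left(-1\right)\right) = 9 - \frac{5}{2} = \frac{13}{2} \approx 6.5$)
$C{\left(F \right)} = F \left(2 + F\right)$ ($C{\left(F \right)} = \left(2 + F\right) F = F \left(2 + F\right)$)
$-84 + a C{\left(6 \right)} = -84 + \frac{13 \cdot 6 \left(2 + 6\right)}{2} = -84 + \frac{13 \cdot 6 \cdot 8}{2} = -84 + \frac{13}{2} \cdot 48 = -84 + 312 = 228$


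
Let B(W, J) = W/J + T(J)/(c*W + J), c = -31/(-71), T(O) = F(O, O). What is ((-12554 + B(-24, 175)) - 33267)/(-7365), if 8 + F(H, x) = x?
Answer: 31221449348/5018449625 ≈ 6.2213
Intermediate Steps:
F(H, x) = -8 + x
T(O) = -8 + O
c = 31/71 (c = -31*(-1/71) = 31/71 ≈ 0.43662)
B(W, J) = W/J + (-8 + J)/(J + 31*W/71) (B(W, J) = W/J + (-8 + J)/(31*W/71 + J) = W/J + (-8 + J)/(J + 31*W/71))
((-12554 + B(-24, 175)) - 33267)/(-7365) = ((-12554 + (31*(-24)² + 71*175*(-24) + 71*175*(-8 + 175))/(175*(31*(-24) + 71*175))) - 33267)/(-7365) = ((-12554 + (31*576 - 298200 + 71*175*167)/(175*(-744 + 12425))) - 33267)*(-1/7365) = ((-12554 + (1/175)*(17856 - 298200 + 2074975)/11681) - 33267)*(-1/7365) = ((-12554 + (1/175)*(1/11681)*1794631) - 33267)*(-1/7365) = ((-12554 + 1794631/2044175) - 33267)*(-1/7365) = (-25660778319/2044175 - 33267)*(-1/7365) = -93664348044/2044175*(-1/7365) = 31221449348/5018449625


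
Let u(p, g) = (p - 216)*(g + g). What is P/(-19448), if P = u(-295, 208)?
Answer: 2044/187 ≈ 10.930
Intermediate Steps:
u(p, g) = 2*g*(-216 + p) (u(p, g) = (-216 + p)*(2*g) = 2*g*(-216 + p))
P = -212576 (P = 2*208*(-216 - 295) = 2*208*(-511) = -212576)
P/(-19448) = -212576/(-19448) = -212576*(-1/19448) = 2044/187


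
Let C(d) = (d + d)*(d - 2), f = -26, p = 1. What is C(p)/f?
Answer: 1/13 ≈ 0.076923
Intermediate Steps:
C(d) = 2*d*(-2 + d) (C(d) = (2*d)*(-2 + d) = 2*d*(-2 + d))
C(p)/f = (2*1*(-2 + 1))/(-26) = (2*1*(-1))*(-1/26) = -2*(-1/26) = 1/13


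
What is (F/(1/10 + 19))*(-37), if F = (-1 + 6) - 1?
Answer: -1480/191 ≈ -7.7487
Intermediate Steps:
F = 4 (F = 5 - 1 = 4)
(F/(1/10 + 19))*(-37) = (4/(1/10 + 19))*(-37) = (4/(⅒ + 19))*(-37) = (4/(191/10))*(-37) = ((10/191)*4)*(-37) = (40/191)*(-37) = -1480/191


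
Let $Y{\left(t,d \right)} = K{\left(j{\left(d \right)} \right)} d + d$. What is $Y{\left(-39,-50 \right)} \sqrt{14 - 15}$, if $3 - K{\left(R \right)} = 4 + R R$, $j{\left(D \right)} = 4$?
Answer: $800 i \approx 800.0 i$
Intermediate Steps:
$K{\left(R \right)} = -1 - R^{2}$ ($K{\left(R \right)} = 3 - \left(4 + R R\right) = 3 - \left(4 + R^{2}\right) = -1 - R^{2}$)
$Y{\left(t,d \right)} = - 16 d$ ($Y{\left(t,d \right)} = \left(-1 - 4^{2}\right) d + d = \left(-1 - 16\right) d + d = - 17 d + d = - 16 d$)
$Y{\left(-39,-50 \right)} \sqrt{14 - 15} = \left(-16\right) \left(-50\right) \sqrt{14 - 15} = 800 \sqrt{-1} = 800 i$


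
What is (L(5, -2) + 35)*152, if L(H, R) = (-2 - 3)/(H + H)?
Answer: 5244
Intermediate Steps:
L(H, R) = -5/(2*H) (L(H, R) = -5*1/(2*H) = -5/(2*H))
(L(5, -2) + 35)*152 = (-5/2/5 + 35)*152 = (-5/2*⅕ + 35)*152 = (-½ + 35)*152 = (69/2)*152 = 5244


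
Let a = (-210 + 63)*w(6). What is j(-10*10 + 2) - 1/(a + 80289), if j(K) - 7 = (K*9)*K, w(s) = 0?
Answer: 6940422026/80289 ≈ 86443.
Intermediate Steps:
a = 0 (a = (-210 + 63)*0 = -147*0 = 0)
j(K) = 7 + 9*K² (j(K) = 7 + (K*9)*K = 7 + (9*K)*K = 7 + 9*K²)
j(-10*10 + 2) - 1/(a + 80289) = (7 + 9*(-10*10 + 2)²) - 1/(0 + 80289) = (7 + 9*(-100 + 2)²) - 1/80289 = (7 + 9*(-98)²) - 1*1/80289 = (7 + 9*9604) - 1/80289 = (7 + 86436) - 1/80289 = 86443 - 1/80289 = 6940422026/80289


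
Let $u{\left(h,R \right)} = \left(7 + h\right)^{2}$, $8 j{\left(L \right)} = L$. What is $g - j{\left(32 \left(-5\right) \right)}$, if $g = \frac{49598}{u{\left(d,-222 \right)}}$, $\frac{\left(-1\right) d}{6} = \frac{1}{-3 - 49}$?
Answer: $\frac{34212748}{34225} \approx 999.64$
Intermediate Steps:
$j{\left(L \right)} = \frac{L}{8}$
$d = \frac{3}{26}$ ($d = - \frac{6}{-3 - 49} = - \frac{6}{-52} = \left(-6\right) \left(- \frac{1}{52}\right) = \frac{3}{26} \approx 0.11538$)
$g = \frac{33528248}{34225}$ ($g = \frac{49598}{\left(7 + \frac{3}{26}\right)^{2}} = \frac{49598}{\left(\frac{185}{26}\right)^{2}} = \frac{49598}{\frac{34225}{676}} = 49598 \cdot \frac{676}{34225} = \frac{33528248}{34225} \approx 979.64$)
$g - j{\left(32 \left(-5\right) \right)} = \frac{33528248}{34225} - \frac{32 \left(-5\right)}{8} = \frac{33528248}{34225} - \frac{1}{8} \left(-160\right) = \frac{33528248}{34225} - -20 = \frac{33528248}{34225} + 20 = \frac{34212748}{34225}$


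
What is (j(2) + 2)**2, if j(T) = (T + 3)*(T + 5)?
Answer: 1369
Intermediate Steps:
j(T) = (3 + T)*(5 + T)
(j(2) + 2)**2 = ((15 + 2**2 + 8*2) + 2)**2 = ((15 + 4 + 16) + 2)**2 = (35 + 2)**2 = 37**2 = 1369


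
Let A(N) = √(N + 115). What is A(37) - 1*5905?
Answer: -5905 + 2*√38 ≈ -5892.7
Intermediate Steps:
A(N) = √(115 + N)
A(37) - 1*5905 = √(115 + 37) - 1*5905 = √152 - 5905 = 2*√38 - 5905 = -5905 + 2*√38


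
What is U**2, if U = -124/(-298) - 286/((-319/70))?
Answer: 74516988484/18671041 ≈ 3991.0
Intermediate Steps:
U = 272978/4321 (U = -124*(-1/298) - 286/((-319*1/70)) = 62/149 - 286/(-319/70) = 62/149 - 286*(-70/319) = 62/149 + 1820/29 = 272978/4321 ≈ 63.175)
U**2 = (272978/4321)**2 = 74516988484/18671041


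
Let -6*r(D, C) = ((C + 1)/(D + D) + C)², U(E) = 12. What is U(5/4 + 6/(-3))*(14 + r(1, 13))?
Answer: -632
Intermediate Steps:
r(D, C) = -(C + (1 + C)/(2*D))²/6 (r(D, C) = -((C + 1)/(D + D) + C)²/6 = -((1 + C)/((2*D)) + C)²/6 = -((1 + C)*(1/(2*D)) + C)²/6 = -((1 + C)/(2*D) + C)²/6 = -(C + (1 + C)/(2*D))²/6)
U(5/4 + 6/(-3))*(14 + r(1, 13)) = 12*(14 - 1/24*(1 + 13 + 2*13*1)²/1²) = 12*(14 - 1/24*1*(1 + 13 + 26)²) = 12*(14 - 1/24*1*40²) = 12*(14 - 1/24*1*1600) = 12*(14 - 200/3) = 12*(-158/3) = -632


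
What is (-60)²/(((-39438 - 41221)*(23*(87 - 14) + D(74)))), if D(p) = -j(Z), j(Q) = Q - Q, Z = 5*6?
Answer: -3600/135426461 ≈ -2.6583e-5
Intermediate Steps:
Z = 30
j(Q) = 0
D(p) = 0 (D(p) = -1*0 = 0)
(-60)²/(((-39438 - 41221)*(23*(87 - 14) + D(74)))) = (-60)²/(((-39438 - 41221)*(23*(87 - 14) + 0))) = 3600/((-80659*(23*73 + 0))) = 3600/((-80659*(1679 + 0))) = 3600/((-80659*1679)) = 3600/(-135426461) = 3600*(-1/135426461) = -3600/135426461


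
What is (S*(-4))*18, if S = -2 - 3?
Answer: 360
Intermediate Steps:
S = -5
(S*(-4))*18 = -5*(-4)*18 = 20*18 = 360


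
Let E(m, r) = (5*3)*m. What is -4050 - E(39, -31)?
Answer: -4635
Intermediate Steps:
E(m, r) = 15*m
-4050 - E(39, -31) = -4050 - 15*39 = -4050 - 1*585 = -4050 - 585 = -4635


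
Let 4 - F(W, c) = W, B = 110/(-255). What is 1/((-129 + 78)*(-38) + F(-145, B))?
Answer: 1/2087 ≈ 0.00047916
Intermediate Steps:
B = -22/51 (B = 110*(-1/255) = -22/51 ≈ -0.43137)
F(W, c) = 4 - W
1/((-129 + 78)*(-38) + F(-145, B)) = 1/((-129 + 78)*(-38) + (4 - 1*(-145))) = 1/(-51*(-38) + (4 + 145)) = 1/(1938 + 149) = 1/2087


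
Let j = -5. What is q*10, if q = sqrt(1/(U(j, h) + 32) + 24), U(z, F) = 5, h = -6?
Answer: 10*sqrt(32893)/37 ≈ 49.017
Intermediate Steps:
q = sqrt(32893)/37 (q = sqrt(1/(5 + 32) + 24) = sqrt(1/37 + 24) = sqrt(889/37) = sqrt(32893)/37 ≈ 4.9017)
q*10 = (sqrt(32893)/37)*10 = 10*sqrt(32893)/37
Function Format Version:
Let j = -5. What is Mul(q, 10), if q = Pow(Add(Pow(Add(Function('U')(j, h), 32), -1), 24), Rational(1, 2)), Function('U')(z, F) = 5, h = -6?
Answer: Mul(Rational(10, 37), Pow(32893, Rational(1, 2))) ≈ 49.017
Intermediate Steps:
q = Mul(Rational(1, 37), Pow(32893, Rational(1, 2))) (q = Pow(Add(Pow(Add(5, 32), -1), 24), Rational(1, 2)) = Pow(Add(Pow(37, -1), 24), Rational(1, 2)) = Pow(Add(Rational(1, 37), 24), Rational(1, 2)) = Pow(Rational(889, 37), Rational(1, 2)) = Mul(Rational(1, 37), Pow(32893, Rational(1, 2))) ≈ 4.9017)
Mul(q, 10) = Mul(Mul(Rational(1, 37), Pow(32893, Rational(1, 2))), 10) = Mul(Rational(10, 37), Pow(32893, Rational(1, 2)))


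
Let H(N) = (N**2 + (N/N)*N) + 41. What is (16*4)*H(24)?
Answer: 41024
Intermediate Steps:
H(N) = 41 + N + N**2 (H(N) = (N**2 + 1*N) + 41 = (N**2 + N) + 41 = (N + N**2) + 41 = 41 + N + N**2)
(16*4)*H(24) = (16*4)*(41 + 24 + 24**2) = 64*(41 + 24 + 576) = 64*641 = 41024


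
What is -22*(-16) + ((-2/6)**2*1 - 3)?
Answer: 3142/9 ≈ 349.11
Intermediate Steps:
-22*(-16) + ((-2/6)**2*1 - 3) = 352 + ((-2*1/6)**2*1 - 3) = 352 + ((-1/3)**2*1 - 3) = 352 + ((1/9)*1 - 3) = 352 + (1/9 - 3) = 352 - 26/9 = 3142/9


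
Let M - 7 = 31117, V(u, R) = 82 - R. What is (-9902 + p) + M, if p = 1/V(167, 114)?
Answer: 679103/32 ≈ 21222.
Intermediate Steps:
M = 31124 (M = 7 + 31117 = 31124)
p = -1/32 (p = 1/(82 - 1*114) = 1/(82 - 114) = 1/(-32) = -1/32 ≈ -0.031250)
(-9902 + p) + M = (-9902 - 1/32) + 31124 = -316865/32 + 31124 = 679103/32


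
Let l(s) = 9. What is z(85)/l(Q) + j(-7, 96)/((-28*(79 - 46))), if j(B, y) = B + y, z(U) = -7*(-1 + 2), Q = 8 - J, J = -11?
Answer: -2423/2772 ≈ -0.87410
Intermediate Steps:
Q = 19 (Q = 8 - 1*(-11) = 8 + 11 = 19)
z(U) = -7 (z(U) = -7*1 = -7)
z(85)/l(Q) + j(-7, 96)/((-28*(79 - 46))) = -7/9 + (-7 + 96)/((-28*(79 - 46))) = -7*⅑ + 89/((-28*33)) = -7/9 + 89/(-924) = -7/9 + 89*(-1/924) = -7/9 - 89/924 = -2423/2772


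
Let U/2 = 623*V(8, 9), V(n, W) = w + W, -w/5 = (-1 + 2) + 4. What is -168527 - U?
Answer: -148591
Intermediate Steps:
w = -25 (w = -5*((-1 + 2) + 4) = -5*(1 + 4) = -5*5 = -25)
V(n, W) = -25 + W
U = -19936 (U = 2*(623*(-25 + 9)) = 2*(623*(-16)) = 2*(-9968) = -19936)
-168527 - U = -168527 - 1*(-19936) = -168527 + 19936 = -148591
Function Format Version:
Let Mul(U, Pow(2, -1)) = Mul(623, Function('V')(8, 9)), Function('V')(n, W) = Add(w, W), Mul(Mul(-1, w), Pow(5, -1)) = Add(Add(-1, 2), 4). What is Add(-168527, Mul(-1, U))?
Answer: -148591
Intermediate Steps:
w = -25 (w = Mul(-5, Add(Add(-1, 2), 4)) = Mul(-5, Add(1, 4)) = Mul(-5, 5) = -25)
Function('V')(n, W) = Add(-25, W)
U = -19936 (U = Mul(2, Mul(623, Add(-25, 9))) = Mul(2, Mul(623, -16)) = Mul(2, -9968) = -19936)
Add(-168527, Mul(-1, U)) = Add(-168527, Mul(-1, -19936)) = Add(-168527, 19936) = -148591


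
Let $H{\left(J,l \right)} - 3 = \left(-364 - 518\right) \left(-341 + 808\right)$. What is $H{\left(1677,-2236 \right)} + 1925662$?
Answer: $1513771$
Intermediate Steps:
$H{\left(J,l \right)} = -411891$ ($H{\left(J,l \right)} = 3 + \left(-364 - 518\right) \left(-341 + 808\right) = 3 - 411894 = -411891$)
$H{\left(1677,-2236 \right)} + 1925662 = -411891 + 1925662 = 1513771$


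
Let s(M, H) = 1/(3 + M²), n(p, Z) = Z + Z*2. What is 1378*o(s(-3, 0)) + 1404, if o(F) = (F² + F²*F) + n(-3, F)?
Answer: 1519661/864 ≈ 1758.9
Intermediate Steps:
n(p, Z) = 3*Z (n(p, Z) = Z + 2*Z = 3*Z)
o(F) = F² + F³ + 3*F (o(F) = (F² + F²*F) + 3*F = (F² + F³) + 3*F = F² + F³ + 3*F)
1378*o(s(-3, 0)) + 1404 = 1378*((3 + 1/(3 + (-3)²) + (1/(3 + (-3)²))²)/(3 + (-3)²)) + 1404 = 1378*((3 + 1/(3 + 9) + (1/(3 + 9))²)/(3 + 9)) + 1404 = 1378*((3 + 1/12 + (1/12)²)/12) + 1404 = 1378*((3 + 1/12 + 1/144)/12) + 1404 = 1378*((1/12)*(445/144)) + 1404 = 1378*(445/1728) + 1404 = 306605/864 + 1404 = 1519661/864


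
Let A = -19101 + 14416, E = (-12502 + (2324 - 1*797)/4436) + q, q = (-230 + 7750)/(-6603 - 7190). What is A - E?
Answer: 478301288925/61185748 ≈ 7817.2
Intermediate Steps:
q = -7520/13793 (q = 7520/(-13793) = 7520*(-1/13793) = -7520/13793 ≈ -0.54520)
E = -764956518305/61185748 (E = (-12502 + (2324 - 1*797)/4436) - 7520/13793 = (-12502 + (2324 - 797)*(1/4436)) - 7520/13793 = (-12502 + 1527*(1/4436)) - 7520/13793 = (-12502 + 1527/4436) - 7520/13793 = -55457345/4436 - 7520/13793 = -764956518305/61185748 ≈ -12502.)
A = -4685
A - E = -4685 - 1*(-764956518305/61185748) = -4685 + 764956518305/61185748 = 478301288925/61185748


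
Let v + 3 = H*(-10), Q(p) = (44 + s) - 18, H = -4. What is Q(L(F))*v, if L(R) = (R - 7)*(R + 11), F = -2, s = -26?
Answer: 0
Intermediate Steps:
L(R) = (-7 + R)*(11 + R)
Q(p) = 0 (Q(p) = (44 - 26) - 18 = 18 - 18 = 0)
v = 37 (v = -3 - 4*(-10) = -3 + 40 = 37)
Q(L(F))*v = 0*37 = 0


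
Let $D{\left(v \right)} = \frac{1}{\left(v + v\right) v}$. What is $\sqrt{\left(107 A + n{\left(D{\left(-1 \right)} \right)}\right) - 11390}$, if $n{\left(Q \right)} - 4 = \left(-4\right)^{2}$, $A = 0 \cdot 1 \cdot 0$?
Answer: $i \sqrt{11370} \approx 106.63 i$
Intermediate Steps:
$A = 0$ ($A = 0 \cdot 0 = 0$)
$D{\left(v \right)} = \frac{1}{2 v^{2}}$ ($D{\left(v \right)} = \frac{1}{2 v v} = \frac{\frac{1}{2} \frac{1}{v}}{v} = \frac{1}{2 v^{2}}$)
$n{\left(Q \right)} = 20$ ($n{\left(Q \right)} = 4 + \left(-4\right)^{2} = 4 + 16 = 20$)
$\sqrt{\left(107 A + n{\left(D{\left(-1 \right)} \right)}\right) - 11390} = \sqrt{\left(107 \cdot 0 + 20\right) - 11390} = \sqrt{\left(0 + 20\right) - 11390} = \sqrt{20 - 11390} = \sqrt{-11370} = i \sqrt{11370}$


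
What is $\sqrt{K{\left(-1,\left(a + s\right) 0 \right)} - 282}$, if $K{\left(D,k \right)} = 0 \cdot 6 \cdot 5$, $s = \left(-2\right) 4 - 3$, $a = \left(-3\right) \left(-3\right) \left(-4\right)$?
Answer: $i \sqrt{282} \approx 16.793 i$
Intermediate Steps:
$a = -36$ ($a = 9 \left(-4\right) = -36$)
$s = -11$ ($s = -8 - 3 = -11$)
$K{\left(D,k \right)} = 0$ ($K{\left(D,k \right)} = 0 \cdot 5 = 0$)
$\sqrt{K{\left(-1,\left(a + s\right) 0 \right)} - 282} = \sqrt{0 - 282} = \sqrt{-282} = i \sqrt{282}$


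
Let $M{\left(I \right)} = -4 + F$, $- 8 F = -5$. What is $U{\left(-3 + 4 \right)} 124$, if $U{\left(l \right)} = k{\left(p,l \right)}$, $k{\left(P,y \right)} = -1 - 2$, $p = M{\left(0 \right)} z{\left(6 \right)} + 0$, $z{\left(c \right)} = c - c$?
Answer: $-372$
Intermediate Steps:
$F = \frac{5}{8}$ ($F = \left(- \frac{1}{8}\right) \left(-5\right) = \frac{5}{8} \approx 0.625$)
$z{\left(c \right)} = 0$
$M{\left(I \right)} = - \frac{27}{8}$ ($M{\left(I \right)} = -4 + \frac{5}{8} = - \frac{27}{8}$)
$p = 0$ ($p = \left(- \frac{27}{8}\right) 0 + 0 = 0 + 0 = 0$)
$k{\left(P,y \right)} = -3$ ($k{\left(P,y \right)} = -1 - 2 = -3$)
$U{\left(l \right)} = -3$
$U{\left(-3 + 4 \right)} 124 = \left(-3\right) 124 = -372$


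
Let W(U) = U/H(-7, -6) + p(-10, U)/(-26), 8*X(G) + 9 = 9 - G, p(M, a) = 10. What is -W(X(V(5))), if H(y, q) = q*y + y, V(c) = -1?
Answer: 1387/3640 ≈ 0.38104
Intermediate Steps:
X(G) = -G/8 (X(G) = -9/8 + (9 - G)/8 = -9/8 + (9/8 - G/8) = -G/8)
H(y, q) = y + q*y
W(U) = -5/13 + U/35 (W(U) = U/((-7*(1 - 6))) + 10/(-26) = U/((-7*(-5))) + 10*(-1/26) = U/35 - 5/13 = -5/13 + U/35)
-W(X(V(5))) = -(-5/13 + (-⅛*(-1))/35) = -(-5/13 + (1/35)*(⅛)) = -(-5/13 + 1/280) = -1*(-1387/3640) = 1387/3640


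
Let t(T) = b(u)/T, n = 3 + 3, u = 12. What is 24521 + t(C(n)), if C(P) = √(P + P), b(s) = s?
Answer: 24521 + 2*√3 ≈ 24524.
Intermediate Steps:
n = 6
C(P) = √2*√P (C(P) = √(2*P) = √2*√P)
t(T) = 12/T
24521 + t(C(n)) = 24521 + 12/((√2*√6)) = 24521 + 12/((2*√3)) = 24521 + 12*(√3/6) = 24521 + 2*√3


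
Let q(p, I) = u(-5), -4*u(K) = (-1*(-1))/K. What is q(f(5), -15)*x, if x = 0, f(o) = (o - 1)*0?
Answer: 0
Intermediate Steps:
u(K) = -1/(4*K) (u(K) = -(-1*(-1))/(4*K) = -1/(4*K))
f(o) = 0 (f(o) = (-1 + o)*0 = 0)
q(p, I) = 1/20 (q(p, I) = -¼/(-5) = -¼*(-⅕) = 1/20)
q(f(5), -15)*x = (1/20)*0 = 0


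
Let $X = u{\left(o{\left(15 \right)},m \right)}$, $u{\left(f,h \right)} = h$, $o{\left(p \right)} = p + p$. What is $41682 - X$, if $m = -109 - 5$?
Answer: $41796$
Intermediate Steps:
$o{\left(p \right)} = 2 p$
$m = -114$
$X = -114$
$41682 - X = 41682 - -114 = 41682 + 114 = 41796$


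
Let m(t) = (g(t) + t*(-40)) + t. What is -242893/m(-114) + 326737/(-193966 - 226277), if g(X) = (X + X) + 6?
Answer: -11494913343/197234048 ≈ -58.281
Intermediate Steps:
g(X) = 6 + 2*X (g(X) = 2*X + 6 = 6 + 2*X)
m(t) = 6 - 37*t (m(t) = ((6 + 2*t) + t*(-40)) + t = ((6 + 2*t) - 40*t) + t = (6 - 38*t) + t = 6 - 37*t)
-242893/m(-114) + 326737/(-193966 - 226277) = -242893/(6 - 37*(-114)) + 326737/(-193966 - 226277) = -242893/(6 + 4218) + 326737/(-420243) = -242893/4224 + 326737*(-1/420243) = -242893*1/4224 - 326737/420243 = -242893/4224 - 326737/420243 = -11494913343/197234048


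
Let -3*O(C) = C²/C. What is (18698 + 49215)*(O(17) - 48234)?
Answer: -9828301447/3 ≈ -3.2761e+9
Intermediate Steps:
O(C) = -C/3 (O(C) = -C²/(3*C) = -C/3)
(18698 + 49215)*(O(17) - 48234) = (18698 + 49215)*(-⅓*17 - 48234) = 67913*(-17/3 - 48234) = 67913*(-144719/3) = -9828301447/3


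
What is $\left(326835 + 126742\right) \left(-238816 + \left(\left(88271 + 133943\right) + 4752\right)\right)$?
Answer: $-5374887450$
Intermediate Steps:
$\left(326835 + 126742\right) \left(-238816 + \left(\left(88271 + 133943\right) + 4752\right)\right) = 453577 \left(-238816 + \left(222214 + 4752\right)\right) = 453577 \left(-238816 + 226966\right) = 453577 \left(-11850\right) = -5374887450$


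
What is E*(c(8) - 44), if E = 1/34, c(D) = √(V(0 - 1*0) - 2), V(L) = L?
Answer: -22/17 + I*√2/34 ≈ -1.2941 + 0.041595*I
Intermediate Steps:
c(D) = I*√2 (c(D) = √((0 - 1*0) - 2) = √((0 + 0) - 2) = √(0 - 2) = √(-2) = I*√2)
E = 1/34 ≈ 0.029412
E*(c(8) - 44) = (I*√2 - 44)/34 = (-44 + I*√2)/34 = -22/17 + I*√2/34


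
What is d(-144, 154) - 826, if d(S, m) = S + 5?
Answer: -965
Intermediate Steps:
d(S, m) = 5 + S
d(-144, 154) - 826 = (5 - 144) - 826 = -139 - 826 = -965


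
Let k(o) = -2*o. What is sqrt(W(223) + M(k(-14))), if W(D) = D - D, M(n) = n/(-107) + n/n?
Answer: sqrt(8453)/107 ≈ 0.85925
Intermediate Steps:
k(o) = -2*o
M(n) = 1 - n/107 (M(n) = n*(-1/107) + 1 = -n/107 + 1 = 1 - n/107)
W(D) = 0
sqrt(W(223) + M(k(-14))) = sqrt(0 + (1 - (-2)*(-14)/107)) = sqrt(0 + (1 - 1/107*28)) = sqrt(0 + (1 - 28/107)) = sqrt(0 + 79/107) = sqrt(79/107) = sqrt(8453)/107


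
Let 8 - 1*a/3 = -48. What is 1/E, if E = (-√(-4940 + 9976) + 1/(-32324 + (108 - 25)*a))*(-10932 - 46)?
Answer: -9190/9338346110732111 + 337824400*√1259/9338346110732111 ≈ 1.2836e-6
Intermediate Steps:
a = 168 (a = 24 - 3*(-48) = 24 + 144 = 168)
E = 5489/9190 + 21956*√1259 (E = (-√(-4940 + 9976) + 1/(-32324 + (108 - 25)*168))*(-10932 - 46) = (-√5036 + 1/(-32324 + 83*168))*(-10978) = (-2*√1259 + 1/(-32324 + 13944))*(-10978) = (-2*√1259 + 1/(-18380))*(-10978) = (-2*√1259 - 1/18380)*(-10978) = (-1/18380 - 2*√1259)*(-10978) = 5489/9190 + 21956*√1259 ≈ 7.7905e+5)
1/E = 1/(5489/9190 + 21956*√1259)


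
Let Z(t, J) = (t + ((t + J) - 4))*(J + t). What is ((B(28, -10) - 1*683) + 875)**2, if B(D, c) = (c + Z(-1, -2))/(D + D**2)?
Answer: 124032769/3364 ≈ 36871.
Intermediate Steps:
Z(t, J) = (J + t)*(-4 + J + 2*t) (Z(t, J) = (t + ((J + t) - 4))*(J + t) = (t + (-4 + J + t))*(J + t) = (-4 + J + 2*t)*(J + t) = (J + t)*(-4 + J + 2*t))
B(D, c) = (24 + c)/(D + D**2) (B(D, c) = (c + ((-2)**2 - 4*(-2) - 4*(-1) + 2*(-1)**2 + 3*(-2)*(-1)))/(D + D**2) = (c + (4 + 8 + 4 + 2*1 + 6))/(D + D**2) = (c + (4 + 8 + 4 + 2 + 6))/(D + D**2) = (c + 24)/(D + D**2) = (24 + c)/(D + D**2))
((B(28, -10) - 1*683) + 875)**2 = (((24 - 10)/(28*(1 + 28)) - 1*683) + 875)**2 = (((1/28)*14/29 - 683) + 875)**2 = (((1/28)*(1/29)*14 - 683) + 875)**2 = ((1/58 - 683) + 875)**2 = (-39613/58 + 875)**2 = (11137/58)**2 = 124032769/3364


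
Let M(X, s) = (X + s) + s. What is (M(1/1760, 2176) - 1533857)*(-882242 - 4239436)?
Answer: 6893596253702361/880 ≈ 7.8336e+12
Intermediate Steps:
M(X, s) = X + 2*s
(M(1/1760, 2176) - 1533857)*(-882242 - 4239436) = ((1/1760 + 2*2176) - 1533857)*(-882242 - 4239436) = ((1/1760 + 4352) - 1533857)*(-5121678) = (7659521/1760 - 1533857)*(-5121678) = -2691928799/1760*(-5121678) = 6893596253702361/880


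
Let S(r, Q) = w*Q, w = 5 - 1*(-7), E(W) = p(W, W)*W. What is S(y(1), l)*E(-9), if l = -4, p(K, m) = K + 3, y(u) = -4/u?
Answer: -2592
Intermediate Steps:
p(K, m) = 3 + K
E(W) = W*(3 + W) (E(W) = (3 + W)*W = W*(3 + W))
w = 12 (w = 5 + 7 = 12)
S(r, Q) = 12*Q
S(y(1), l)*E(-9) = (12*(-4))*(-9*(3 - 9)) = -(-432)*(-6) = -48*54 = -2592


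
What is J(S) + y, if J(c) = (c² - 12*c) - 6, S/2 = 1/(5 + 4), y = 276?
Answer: 21658/81 ≈ 267.38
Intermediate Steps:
S = 2/9 (S = 2/(5 + 4) = 2/9 ≈ 0.22222)
J(c) = -6 + c² - 12*c
J(S) + y = (-6 + (2/9)² - 12*2/9) + 276 = (-6 + 4/81 - 8/3) + 276 = -698/81 + 276 = 21658/81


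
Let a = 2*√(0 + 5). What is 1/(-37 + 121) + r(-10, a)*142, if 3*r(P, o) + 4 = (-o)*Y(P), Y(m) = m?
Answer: -5301/28 + 2840*√5/3 ≈ 1927.5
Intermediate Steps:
a = 2*√5 ≈ 4.4721
r(P, o) = -4/3 - P*o/3 (r(P, o) = -4/3 + ((-o)*P)/3 = -4/3 + (-P*o)/3 = -4/3 - P*o/3)
1/(-37 + 121) + r(-10, a)*142 = 1/(-37 + 121) + (-4/3 - ⅓*(-10)*2*√5)*142 = 1/84 + (-4/3 + 20*√5/3)*142 = 1/84 + (-568/3 + 2840*√5/3) = -5301/28 + 2840*√5/3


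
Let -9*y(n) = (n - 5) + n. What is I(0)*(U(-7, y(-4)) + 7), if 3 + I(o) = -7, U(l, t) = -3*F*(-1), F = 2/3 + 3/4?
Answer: -225/2 ≈ -112.50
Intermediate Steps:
F = 17/12 (F = 2*(⅓) + 3*(¼) = ⅔ + ¾ = 17/12 ≈ 1.4167)
y(n) = 5/9 - 2*n/9 (y(n) = -((n - 5) + n)/9 = -((-5 + n) + n)/9 = -(-5 + 2*n)/9 = 5/9 - 2*n/9)
U(l, t) = 17/4 (U(l, t) = -3*17/12*(-1) = -17/4*(-1) = 17/4)
I(o) = -10 (I(o) = -3 - 7 = -10)
I(0)*(U(-7, y(-4)) + 7) = -10*(17/4 + 7) = -10*45/4 = -225/2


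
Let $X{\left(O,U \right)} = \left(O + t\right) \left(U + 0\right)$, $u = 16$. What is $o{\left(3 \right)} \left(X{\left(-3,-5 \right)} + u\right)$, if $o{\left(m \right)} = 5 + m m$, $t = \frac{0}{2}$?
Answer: $434$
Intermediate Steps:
$t = 0$ ($t = 0 \cdot \frac{1}{2} = 0$)
$o{\left(m \right)} = 5 + m^{2}$
$X{\left(O,U \right)} = O U$ ($X{\left(O,U \right)} = \left(O + 0\right) \left(U + 0\right) = O U$)
$o{\left(3 \right)} \left(X{\left(-3,-5 \right)} + u\right) = \left(5 + 3^{2}\right) \left(\left(-3\right) \left(-5\right) + 16\right) = \left(5 + 9\right) \left(15 + 16\right) = 14 \cdot 31 = 434$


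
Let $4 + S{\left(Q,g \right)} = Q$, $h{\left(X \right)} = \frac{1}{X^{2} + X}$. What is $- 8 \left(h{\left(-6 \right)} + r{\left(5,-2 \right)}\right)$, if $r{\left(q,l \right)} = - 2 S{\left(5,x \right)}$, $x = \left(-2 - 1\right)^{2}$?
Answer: $\frac{236}{15} \approx 15.733$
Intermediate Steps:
$x = 9$ ($x = \left(-3\right)^{2} = 9$)
$h{\left(X \right)} = \frac{1}{X + X^{2}}$
$S{\left(Q,g \right)} = -4 + Q$
$r{\left(q,l \right)} = -2$ ($r{\left(q,l \right)} = - 2 \left(-4 + 5\right) = \left(-2\right) 1 = -2$)
$- 8 \left(h{\left(-6 \right)} + r{\left(5,-2 \right)}\right) = - 8 \left(\frac{1}{\left(-6\right) \left(1 - 6\right)} - 2\right) = - 8 \left(- \frac{1}{6 \left(-5\right)} - 2\right) = - 8 \left(\left(- \frac{1}{6}\right) \left(- \frac{1}{5}\right) - 2\right) = - 8 \left(\frac{1}{30} - 2\right) = \left(-8\right) \left(- \frac{59}{30}\right) = \frac{236}{15}$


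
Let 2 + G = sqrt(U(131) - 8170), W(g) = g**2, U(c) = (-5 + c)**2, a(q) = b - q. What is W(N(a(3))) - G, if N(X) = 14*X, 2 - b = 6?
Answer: 9606 - sqrt(7706) ≈ 9518.2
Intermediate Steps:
b = -4 (b = 2 - 1*6 = 2 - 6 = -4)
a(q) = -4 - q
G = -2 + sqrt(7706) (G = -2 + sqrt((-5 + 131)**2 - 8170) = -2 + sqrt(126**2 - 8170) = -2 + sqrt(15876 - 8170) = -2 + sqrt(7706) ≈ 85.784)
W(N(a(3))) - G = (14*(-4 - 1*3))**2 - (-2 + sqrt(7706)) = (14*(-4 - 3))**2 + (2 - sqrt(7706)) = (14*(-7))**2 + (2 - sqrt(7706)) = (-98)**2 + (2 - sqrt(7706)) = 9604 + (2 - sqrt(7706)) = 9606 - sqrt(7706)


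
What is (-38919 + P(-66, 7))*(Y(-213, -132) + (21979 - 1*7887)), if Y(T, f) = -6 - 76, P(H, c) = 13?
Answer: -545073060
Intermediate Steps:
Y(T, f) = -82
(-38919 + P(-66, 7))*(Y(-213, -132) + (21979 - 1*7887)) = (-38919 + 13)*(-82 + (21979 - 1*7887)) = -38906*(-82 + (21979 - 7887)) = -38906*(-82 + 14092) = -38906*14010 = -545073060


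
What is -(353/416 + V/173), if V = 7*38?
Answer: -171725/71968 ≈ -2.3861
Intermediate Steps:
V = 266
-(353/416 + V/173) = -(353/416 + 266/173) = -1*171725/71968 = -171725/71968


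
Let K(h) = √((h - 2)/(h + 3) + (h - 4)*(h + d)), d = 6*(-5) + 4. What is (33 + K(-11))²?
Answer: (132 + √8906)²/16 ≈ 3202.8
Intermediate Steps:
d = -26 (d = -30 + 4 = -26)
K(h) = √((-2 + h)/(3 + h) + (-26 + h)*(-4 + h)) (K(h) = √((h - 2)/(h + 3) + (h - 4)*(h - 26)) = √((-2 + h)/(3 + h) + (-4 + h)*(-26 + h)) = √((-2 + h)/(3 + h) + (-26 + h)*(-4 + h)))
(33 + K(-11))² = (33 + √((310 + (-11)³ - 27*(-11)² + 15*(-11))/(3 - 11)))² = (33 + √((310 - 1331 - 27*121 - 165)/(-8)))² = (33 + √(-(310 - 1331 - 3267 - 165)/8))² = (33 + √(-⅛*(-4453)))² = (33 + √(4453/8))² = (33 + √8906/4)²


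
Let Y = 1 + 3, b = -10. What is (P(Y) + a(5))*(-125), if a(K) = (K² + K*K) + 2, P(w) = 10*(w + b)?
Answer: 1000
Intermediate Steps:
Y = 4
P(w) = -100 + 10*w (P(w) = 10*(w - 10) = 10*(-10 + w) = -100 + 10*w)
a(K) = 2 + 2*K² (a(K) = (K² + K²) + 2 = 2*K² + 2 = 2 + 2*K²)
(P(Y) + a(5))*(-125) = ((-100 + 10*4) + (2 + 2*5²))*(-125) = ((-100 + 40) + (2 + 2*25))*(-125) = (-60 + (2 + 50))*(-125) = (-60 + 52)*(-125) = -8*(-125) = 1000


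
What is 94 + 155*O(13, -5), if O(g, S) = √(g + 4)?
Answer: 94 + 155*√17 ≈ 733.08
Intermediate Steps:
O(g, S) = √(4 + g)
94 + 155*O(13, -5) = 94 + 155*√(4 + 13) = 94 + 155*√17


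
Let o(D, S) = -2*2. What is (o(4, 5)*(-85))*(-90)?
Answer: -30600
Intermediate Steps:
o(D, S) = -4
(o(4, 5)*(-85))*(-90) = -4*(-85)*(-90) = 340*(-90) = -30600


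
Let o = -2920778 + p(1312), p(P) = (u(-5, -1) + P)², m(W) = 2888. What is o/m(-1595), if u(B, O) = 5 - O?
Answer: -591827/1444 ≈ -409.85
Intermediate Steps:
p(P) = (6 + P)² (p(P) = ((5 - 1*(-1)) + P)² = ((5 + 1) + P)² = (6 + P)²)
o = -1183654 (o = -2920778 + (6 + 1312)² = -2920778 + 1318² = -2920778 + 1737124 = -1183654)
o/m(-1595) = -1183654/2888 = -1183654*1/2888 = -591827/1444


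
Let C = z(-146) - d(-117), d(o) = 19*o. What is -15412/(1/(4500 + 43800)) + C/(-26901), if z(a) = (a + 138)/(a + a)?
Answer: -208833119407583/280539 ≈ -7.4440e+8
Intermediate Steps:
z(a) = (138 + a)/(2*a) (z(a) = (138 + a)/((2*a)) = (138 + a)*(1/(2*a)) = (138 + a)/(2*a))
C = 162281/73 (C = (½)*(138 - 146)/(-146) - 19*(-117) = (½)*(-1/146)*(-8) - 1*(-2223) = 2/73 + 2223 = 162281/73 ≈ 2223.0)
-15412/(1/(4500 + 43800)) + C/(-26901) = -15412/(1/(4500 + 43800)) + (162281/73)/(-26901) = -15412/(1/48300) + (162281/73)*(-1/26901) = -15412/1/48300 - 23183/280539 = -15412*48300 - 23183/280539 = -744399600 - 23183/280539 = -208833119407583/280539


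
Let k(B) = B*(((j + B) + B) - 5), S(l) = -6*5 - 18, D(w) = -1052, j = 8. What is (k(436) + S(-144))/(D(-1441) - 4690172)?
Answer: -95363/1172806 ≈ -0.081312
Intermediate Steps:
S(l) = -48 (S(l) = -30 - 18 = -48)
k(B) = B*(3 + 2*B) (k(B) = B*(((8 + B) + B) - 5) = B*((8 + 2*B) - 5) = B*(3 + 2*B))
(k(436) + S(-144))/(D(-1441) - 4690172) = (436*(3 + 2*436) - 48)/(-1052 - 4690172) = (436*(3 + 872) - 48)/(-4691224) = (436*875 - 48)*(-1/4691224) = (381500 - 48)*(-1/4691224) = 381452*(-1/4691224) = -95363/1172806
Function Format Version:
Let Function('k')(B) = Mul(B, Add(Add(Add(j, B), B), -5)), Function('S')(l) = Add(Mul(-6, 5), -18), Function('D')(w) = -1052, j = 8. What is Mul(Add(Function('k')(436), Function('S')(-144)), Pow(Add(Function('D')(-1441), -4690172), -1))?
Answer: Rational(-95363, 1172806) ≈ -0.081312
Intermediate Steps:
Function('S')(l) = -48 (Function('S')(l) = Add(-30, -18) = -48)
Function('k')(B) = Mul(B, Add(3, Mul(2, B))) (Function('k')(B) = Mul(B, Add(Add(Add(8, B), B), -5)) = Mul(B, Add(Add(8, Mul(2, B)), -5)) = Mul(B, Add(3, Mul(2, B))))
Mul(Add(Function('k')(436), Function('S')(-144)), Pow(Add(Function('D')(-1441), -4690172), -1)) = Mul(Add(Mul(436, Add(3, Mul(2, 436))), -48), Pow(Add(-1052, -4690172), -1)) = Mul(Add(Mul(436, Add(3, 872)), -48), Pow(-4691224, -1)) = Mul(Add(Mul(436, 875), -48), Rational(-1, 4691224)) = Mul(Add(381500, -48), Rational(-1, 4691224)) = Mul(381452, Rational(-1, 4691224)) = Rational(-95363, 1172806)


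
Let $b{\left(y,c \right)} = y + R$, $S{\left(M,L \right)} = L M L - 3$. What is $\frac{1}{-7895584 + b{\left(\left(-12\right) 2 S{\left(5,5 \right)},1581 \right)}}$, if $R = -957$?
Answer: $- \frac{1}{7899469} \approx -1.2659 \cdot 10^{-7}$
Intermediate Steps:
$S{\left(M,L \right)} = -3 + M L^{2}$ ($S{\left(M,L \right)} = M L^{2} - 3 = -3 + M L^{2}$)
$b{\left(y,c \right)} = -957 + y$ ($b{\left(y,c \right)} = y - 957 = -957 + y$)
$\frac{1}{-7895584 + b{\left(\left(-12\right) 2 S{\left(5,5 \right)},1581 \right)}} = \frac{1}{-7895584 + \left(-957 + \left(-12\right) 2 \left(-3 + 5 \cdot 5^{2}\right)\right)} = \frac{1}{-7895584 - \left(957 + 24 \left(-3 + 5 \cdot 25\right)\right)} = \frac{1}{-7895584 - \left(957 + 24 \left(-3 + 125\right)\right)} = \frac{1}{-7895584 - 3885} = \frac{1}{-7899469} = - \frac{1}{7899469}$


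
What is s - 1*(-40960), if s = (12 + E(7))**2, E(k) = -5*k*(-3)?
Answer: 54649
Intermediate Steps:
E(k) = 15*k
s = 13689 (s = (12 + 15*7)**2 = (12 + 105)**2 = 117**2 = 13689)
s - 1*(-40960) = 13689 - 1*(-40960) = 13689 + 40960 = 54649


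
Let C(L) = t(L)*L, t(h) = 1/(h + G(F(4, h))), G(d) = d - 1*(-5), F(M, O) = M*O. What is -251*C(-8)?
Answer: -2008/35 ≈ -57.371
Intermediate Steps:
G(d) = 5 + d (G(d) = d + 5 = 5 + d)
t(h) = 1/(5 + 5*h) (t(h) = 1/(h + (5 + 4*h)) = 1/(5 + 5*h))
C(L) = L/(5*(1 + L)) (C(L) = (1/(5*(1 + L)))*L = L/(5*(1 + L)))
-251*C(-8) = -251*(-8)/(5*(1 - 8)) = -251*(-8)/(5*(-7)) = -251*(-8)*(-1)/(5*7) = -251*8/35 = -2008/35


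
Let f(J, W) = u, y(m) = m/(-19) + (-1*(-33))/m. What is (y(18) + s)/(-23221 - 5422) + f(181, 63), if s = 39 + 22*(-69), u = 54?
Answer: 176494813/3265302 ≈ 54.052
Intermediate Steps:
y(m) = 33/m - m/19 (y(m) = m*(-1/19) + 33/m = -m/19 + 33/m = 33/m - m/19)
f(J, W) = 54
s = -1479 (s = 39 - 1518 = -1479)
(y(18) + s)/(-23221 - 5422) + f(181, 63) = ((33/18 - 1/19*18) - 1479)/(-23221 - 5422) + 54 = ((33*(1/18) - 18/19) - 1479)/(-28643) + 54 = ((11/6 - 18/19) - 1479)*(-1/28643) + 54 = (101/114 - 1479)*(-1/28643) + 54 = -168505/114*(-1/28643) + 54 = 168505/3265302 + 54 = 176494813/3265302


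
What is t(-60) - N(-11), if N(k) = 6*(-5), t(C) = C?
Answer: -30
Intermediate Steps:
N(k) = -30
t(-60) - N(-11) = -60 - 1*(-30) = -60 + 30 = -30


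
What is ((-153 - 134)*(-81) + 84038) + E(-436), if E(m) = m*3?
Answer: 105977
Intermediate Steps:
E(m) = 3*m
((-153 - 134)*(-81) + 84038) + E(-436) = ((-153 - 134)*(-81) + 84038) + 3*(-436) = (-287*(-81) + 84038) - 1308 = (23247 + 84038) - 1308 = 107285 - 1308 = 105977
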